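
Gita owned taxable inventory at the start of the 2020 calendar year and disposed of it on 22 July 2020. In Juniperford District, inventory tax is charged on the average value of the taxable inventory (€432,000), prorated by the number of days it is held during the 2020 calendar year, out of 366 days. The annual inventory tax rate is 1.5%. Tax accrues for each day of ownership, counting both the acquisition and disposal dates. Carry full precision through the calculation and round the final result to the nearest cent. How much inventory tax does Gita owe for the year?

Days held (1 January – 22 July 2020): 204 out of 366
Tax = €432,000 × 1.5% × 204/366 = €3,611.8033

€3,611.80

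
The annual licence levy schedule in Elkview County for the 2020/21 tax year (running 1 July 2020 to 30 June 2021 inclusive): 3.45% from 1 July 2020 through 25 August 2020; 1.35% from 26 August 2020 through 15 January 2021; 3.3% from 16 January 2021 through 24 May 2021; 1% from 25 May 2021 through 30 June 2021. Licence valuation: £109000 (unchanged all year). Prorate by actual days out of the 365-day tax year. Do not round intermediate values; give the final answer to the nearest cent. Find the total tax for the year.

£2535.22

1 July – 25 August 2020: 56 days at 3.45% → £109000 × 3.45% × 56/365 = £576.9534
26 August 2020 – 15 January 2021: 143 days at 1.35% → £109000 × 1.35% × 143/365 = £576.5055
16 January – 24 May 2021: 129 days at 3.3% → £109000 × 3.3% × 129/365 = £1271.2685
25 May – 30 June 2021: 37 days at 1% → £109000 × 1% × 37/365 = £110.4932
Total = £2535.2205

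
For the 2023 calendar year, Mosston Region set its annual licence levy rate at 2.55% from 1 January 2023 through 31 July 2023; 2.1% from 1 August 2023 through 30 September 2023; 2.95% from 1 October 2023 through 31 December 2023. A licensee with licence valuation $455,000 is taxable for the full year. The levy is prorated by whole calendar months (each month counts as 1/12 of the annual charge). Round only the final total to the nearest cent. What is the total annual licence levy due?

1 January – 31 July 2023: 7 months at 2.55% → $455,000 × 2.55% × 7/12 = $6,768.1250
1 August – 30 September 2023: 2 months at 2.1% → $455,000 × 2.1% × 2/12 = $1,592.5000
1 October – 31 December 2023: 3 months at 2.95% → $455,000 × 2.95% × 3/12 = $3,355.6250
Total = $11,716.2500

$11,716.25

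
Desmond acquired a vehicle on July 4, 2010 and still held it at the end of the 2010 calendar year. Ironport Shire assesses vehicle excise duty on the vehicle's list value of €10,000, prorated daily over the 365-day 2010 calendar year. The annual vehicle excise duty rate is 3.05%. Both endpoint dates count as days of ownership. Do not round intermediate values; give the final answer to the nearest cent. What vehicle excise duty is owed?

€151.25

Days held (July 4 – December 31, 2010): 181 out of 365
Tax = €10,000 × 3.05% × 181/365 = €151.2466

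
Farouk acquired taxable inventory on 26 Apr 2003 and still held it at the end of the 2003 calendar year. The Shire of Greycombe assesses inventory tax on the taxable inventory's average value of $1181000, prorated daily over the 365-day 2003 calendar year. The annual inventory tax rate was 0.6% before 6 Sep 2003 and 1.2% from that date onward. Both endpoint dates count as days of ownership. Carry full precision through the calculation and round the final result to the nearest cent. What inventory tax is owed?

$7124.83

26 Apr – 5 Sep 2003: 133 days at 0.6% → $1181000 × 0.6% × 133/365 = $2582.0219
6 Sep – 31 Dec 2003: 117 days at 1.2% → $1181000 × 1.2% × 117/365 = $4542.8055
Total = $7124.8274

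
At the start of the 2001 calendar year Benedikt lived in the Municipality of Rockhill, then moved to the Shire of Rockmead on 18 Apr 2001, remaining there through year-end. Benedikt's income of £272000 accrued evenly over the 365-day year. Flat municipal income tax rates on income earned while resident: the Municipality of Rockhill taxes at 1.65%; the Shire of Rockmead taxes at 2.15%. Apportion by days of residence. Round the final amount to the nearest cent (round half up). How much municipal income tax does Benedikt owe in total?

The Municipality of Rockhill, 1 Jan – 17 Apr 2001: 107 days → £272000 × 1.65% × 107/365 = £1315.6603
The Shire of Rockmead, 18 Apr – 31 Dec 2001: 258 days → £272000 × 2.15% × 258/365 = £4133.6548
Total = £5449.3151

£5449.32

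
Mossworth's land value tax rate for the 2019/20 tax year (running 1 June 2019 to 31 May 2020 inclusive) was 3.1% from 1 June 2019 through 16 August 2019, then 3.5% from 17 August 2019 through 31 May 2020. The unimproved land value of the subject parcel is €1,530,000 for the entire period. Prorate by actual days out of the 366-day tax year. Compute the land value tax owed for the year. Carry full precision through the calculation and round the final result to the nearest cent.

€52,262.46

1 June – 16 August 2019: 77 days at 3.1% → €1,530,000 × 3.1% × 77/366 = €9,978.4426
17 August 2019 – 31 May 2020: 289 days at 3.5% → €1,530,000 × 3.5% × 289/366 = €42,284.0164
Total = €52,262.4590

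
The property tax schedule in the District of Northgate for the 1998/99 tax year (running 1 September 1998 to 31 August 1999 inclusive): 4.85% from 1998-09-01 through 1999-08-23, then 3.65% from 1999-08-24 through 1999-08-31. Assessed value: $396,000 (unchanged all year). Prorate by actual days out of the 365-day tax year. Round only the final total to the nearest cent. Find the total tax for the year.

$19,101.85

1998-09-01 to 1999-08-23: 357 days at 4.85% → $396,000 × 4.85% × 357/365 = $18,785.0466
1999-08-24 to 1999-08-31: 8 days at 3.65% → $396,000 × 3.65% × 8/365 = $316.8000
Total = $19,101.8466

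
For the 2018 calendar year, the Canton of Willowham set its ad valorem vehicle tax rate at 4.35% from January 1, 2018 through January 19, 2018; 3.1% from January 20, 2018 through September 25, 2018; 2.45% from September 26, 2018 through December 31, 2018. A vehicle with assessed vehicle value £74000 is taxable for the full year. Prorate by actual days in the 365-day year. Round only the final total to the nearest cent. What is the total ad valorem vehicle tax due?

January 1 – January 19, 2018: 19 days at 4.35% → £74000 × 4.35% × 19/365 = £167.5644
January 20 – September 25, 2018: 249 days at 3.1% → £74000 × 3.1% × 249/365 = £1564.9479
September 26 – December 31, 2018: 97 days at 2.45% → £74000 × 2.45% × 97/365 = £481.8110
Total = £2214.3233

£2214.32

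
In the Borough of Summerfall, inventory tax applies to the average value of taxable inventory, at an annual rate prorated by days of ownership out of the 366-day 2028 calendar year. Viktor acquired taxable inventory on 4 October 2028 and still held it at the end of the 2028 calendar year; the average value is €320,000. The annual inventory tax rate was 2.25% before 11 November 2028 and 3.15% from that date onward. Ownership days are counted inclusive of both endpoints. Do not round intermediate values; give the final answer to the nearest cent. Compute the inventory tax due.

€2,152.13

4 October – 10 November 2028: 38 days at 2.25% → €320,000 × 2.25% × 38/366 = €747.5410
11 November – 31 December 2028: 51 days at 3.15% → €320,000 × 3.15% × 51/366 = €1,404.5902
Total = €2,152.1311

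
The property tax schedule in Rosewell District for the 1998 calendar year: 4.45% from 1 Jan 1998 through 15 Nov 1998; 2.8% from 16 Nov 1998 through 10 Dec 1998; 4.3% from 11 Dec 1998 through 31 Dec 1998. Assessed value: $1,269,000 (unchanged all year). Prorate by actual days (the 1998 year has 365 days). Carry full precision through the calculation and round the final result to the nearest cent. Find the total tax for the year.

$54,926.84

1 Jan – 15 Nov 1998: 319 days at 4.45% → $1,269,000 × 4.45% × 319/365 = $49,353.6699
16 Nov – 10 Dec 1998: 25 days at 2.8% → $1,269,000 × 2.8% × 25/365 = $2,433.6986
11 Dec – 31 Dec 1998: 21 days at 4.3% → $1,269,000 × 4.3% × 21/365 = $3,139.4712
Total = $54,926.8397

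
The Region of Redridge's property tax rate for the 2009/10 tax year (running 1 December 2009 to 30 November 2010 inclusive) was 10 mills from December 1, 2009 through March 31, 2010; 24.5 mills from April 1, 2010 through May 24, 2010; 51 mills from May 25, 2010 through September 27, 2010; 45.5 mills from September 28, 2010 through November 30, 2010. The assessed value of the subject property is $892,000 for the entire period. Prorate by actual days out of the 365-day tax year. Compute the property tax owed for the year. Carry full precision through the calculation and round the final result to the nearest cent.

$29,010.77

December 1, 2009 – March 31, 2010: 121 days at 10 mills → $892,000 × 1% × 121/365 = $2,957.0411
April 1 – May 24, 2010: 54 days at 24.5 mills → $892,000 × 2.45% × 54/365 = $3,233.1945
May 25 – September 27, 2010: 126 days at 51 mills → $892,000 × 5.1% × 126/365 = $15,704.0877
September 28 – November 30, 2010: 64 days at 45.5 mills → $892,000 × 4.55% × 64/365 = $7,116.4493
Total = $29,010.7726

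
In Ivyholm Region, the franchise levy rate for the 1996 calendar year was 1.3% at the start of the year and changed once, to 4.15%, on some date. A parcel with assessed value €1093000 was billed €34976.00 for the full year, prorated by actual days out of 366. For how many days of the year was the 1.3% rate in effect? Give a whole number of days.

122 days

Let d = days at the first rate; then 366 − d days at the second rate.
€1093000 × [1.3%·d + 4.15%·(366−d)] / 366 = €34976.00
Solving gives d = 122, so the new rate took effect on May 2, 1996.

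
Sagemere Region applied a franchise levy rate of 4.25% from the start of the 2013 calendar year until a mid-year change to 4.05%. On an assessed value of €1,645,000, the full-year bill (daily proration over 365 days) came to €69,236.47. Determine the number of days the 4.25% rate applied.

Let d = days at the first rate; then 365 − d days at the second rate.
€1,645,000 × [4.25%·d + 4.05%·(365−d)] / 365 = €69,236.47
Solving gives d = 290, so the new rate took effect on 18 October 2013.

290 days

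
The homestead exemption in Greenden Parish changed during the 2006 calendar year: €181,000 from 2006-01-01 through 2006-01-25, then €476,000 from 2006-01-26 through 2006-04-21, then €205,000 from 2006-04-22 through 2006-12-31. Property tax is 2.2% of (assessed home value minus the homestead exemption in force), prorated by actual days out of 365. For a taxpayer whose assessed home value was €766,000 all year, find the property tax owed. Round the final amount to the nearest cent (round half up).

€10,973.42

2006-01-01 to 2006-01-25: 25 days, exemption €181,000 → (€766,000 − €181,000) × 2.2% × 25/365 = €881.5068
2006-01-26 to 2006-04-21: 86 days, exemption €476,000 → (€766,000 − €476,000) × 2.2% × 86/365 = €1,503.2329
2006-04-22 to 2006-12-31: 254 days, exemption €205,000 → (€766,000 − €205,000) × 2.2% × 254/365 = €8,588.6795
Total = €10,973.4192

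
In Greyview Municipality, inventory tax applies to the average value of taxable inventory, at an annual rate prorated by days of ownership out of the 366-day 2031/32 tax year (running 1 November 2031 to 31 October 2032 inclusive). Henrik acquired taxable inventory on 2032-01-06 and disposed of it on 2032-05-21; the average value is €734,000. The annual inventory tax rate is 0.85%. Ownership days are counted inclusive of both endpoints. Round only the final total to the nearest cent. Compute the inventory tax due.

€2,335.36

Days held (2032-01-06 to 2032-05-21): 137 out of 366
Tax = €734,000 × 0.85% × 137/366 = €2,335.3634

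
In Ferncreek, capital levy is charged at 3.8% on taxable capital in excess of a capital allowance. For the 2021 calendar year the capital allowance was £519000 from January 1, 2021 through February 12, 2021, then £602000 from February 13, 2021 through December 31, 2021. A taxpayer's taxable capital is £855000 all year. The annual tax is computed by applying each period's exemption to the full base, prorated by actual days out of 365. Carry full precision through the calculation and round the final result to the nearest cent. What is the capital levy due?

January 1 – February 12, 2021: 43 days, exemption £519000 → (£855000 − £519000) × 3.8% × 43/365 = £1504.1753
February 13 – December 31, 2021: 322 days, exemption £602000 → (£855000 − £602000) × 3.8% × 322/365 = £8481.3918
Total = £9985.5671

£9985.57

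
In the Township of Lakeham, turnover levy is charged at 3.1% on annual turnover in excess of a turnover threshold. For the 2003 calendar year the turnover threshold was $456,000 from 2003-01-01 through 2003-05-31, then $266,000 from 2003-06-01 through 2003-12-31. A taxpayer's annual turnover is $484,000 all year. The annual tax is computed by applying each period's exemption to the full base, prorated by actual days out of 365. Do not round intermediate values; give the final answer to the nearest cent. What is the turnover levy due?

2003-01-01 to 2003-05-31: 151 days, exemption $456,000 → ($484,000 − $456,000) × 3.1% × 151/365 = $359.0904
2003-06-01 to 2003-12-31: 214 days, exemption $266,000 → ($484,000 − $266,000) × 3.1% × 214/365 = $3,962.2247
Total = $4,321.3151

$4,321.32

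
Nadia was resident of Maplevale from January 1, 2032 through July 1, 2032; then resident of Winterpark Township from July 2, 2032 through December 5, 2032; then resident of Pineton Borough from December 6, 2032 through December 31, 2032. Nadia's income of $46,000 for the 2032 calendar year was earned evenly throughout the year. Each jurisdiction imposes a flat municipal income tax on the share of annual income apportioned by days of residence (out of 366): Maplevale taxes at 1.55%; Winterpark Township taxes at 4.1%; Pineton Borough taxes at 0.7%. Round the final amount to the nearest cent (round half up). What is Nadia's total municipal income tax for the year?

Maplevale, January 1 – July 1, 2032: 183 days → $46,000 × 1.55% × 183/366 = $356.5000
Winterpark Township, July 2 – December 5, 2032: 157 days → $46,000 × 4.1% × 157/366 = $809.0219
Pineton Borough, December 6 – December 31, 2032: 26 days → $46,000 × 0.7% × 26/366 = $22.8743
Total = $1,188.3962

$1,188.40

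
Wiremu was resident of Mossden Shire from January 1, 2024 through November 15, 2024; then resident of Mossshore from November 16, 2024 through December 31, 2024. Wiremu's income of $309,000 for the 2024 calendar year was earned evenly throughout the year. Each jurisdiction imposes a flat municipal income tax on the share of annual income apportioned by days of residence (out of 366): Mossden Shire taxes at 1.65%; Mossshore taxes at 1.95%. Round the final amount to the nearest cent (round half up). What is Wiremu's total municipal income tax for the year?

$5,215.01

Mossden Shire, January 1 – November 15, 2024: 320 days → $309,000 × 1.65% × 320/366 = $4,457.7049
Mossshore, November 16 – December 31, 2024: 46 days → $309,000 × 1.95% × 46/366 = $757.3033
Total = $5,215.0082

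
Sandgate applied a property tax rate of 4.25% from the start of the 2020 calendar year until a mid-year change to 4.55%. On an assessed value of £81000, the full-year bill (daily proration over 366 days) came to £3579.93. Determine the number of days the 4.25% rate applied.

159 days

Let d = days at the first rate; then 366 − d days at the second rate.
£81000 × [4.25%·d + 4.55%·(366−d)] / 366 = £3579.93
Solving gives d = 159, so the new rate took effect on 8 June 2020.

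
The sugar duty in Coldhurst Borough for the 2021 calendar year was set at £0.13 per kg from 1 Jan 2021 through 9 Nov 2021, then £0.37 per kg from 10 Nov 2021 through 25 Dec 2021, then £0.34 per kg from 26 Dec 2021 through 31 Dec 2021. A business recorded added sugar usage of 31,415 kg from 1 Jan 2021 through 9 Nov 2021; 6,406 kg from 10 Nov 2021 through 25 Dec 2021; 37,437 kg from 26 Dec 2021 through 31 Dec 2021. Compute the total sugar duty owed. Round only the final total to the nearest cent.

£19,182.75

1 Jan – 9 Nov 2021: 31,415 kg at £0.13/kg → £4,083.95
10 Nov – 25 Dec 2021: 6,406 kg at £0.37/kg → £2,370.22
26 Dec – 31 Dec 2021: 37,437 kg at £0.34/kg → £12,728.58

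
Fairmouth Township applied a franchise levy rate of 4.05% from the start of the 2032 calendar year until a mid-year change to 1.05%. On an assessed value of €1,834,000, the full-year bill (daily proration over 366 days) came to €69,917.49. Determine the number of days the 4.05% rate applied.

337 days

Let d = days at the first rate; then 366 − d days at the second rate.
€1,834,000 × [4.05%·d + 1.05%·(366−d)] / 366 = €69,917.49
Solving gives d = 337, so the new rate took effect on December 3, 2032.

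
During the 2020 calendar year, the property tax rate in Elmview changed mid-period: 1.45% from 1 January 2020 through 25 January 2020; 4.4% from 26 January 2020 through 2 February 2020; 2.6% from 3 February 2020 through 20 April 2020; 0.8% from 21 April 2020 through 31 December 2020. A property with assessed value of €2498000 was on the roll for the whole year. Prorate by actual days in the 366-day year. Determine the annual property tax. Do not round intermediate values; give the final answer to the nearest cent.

€32641.22

1 January – 25 January 2020: 25 days at 1.45% → €2498000 × 1.45% × 25/366 = €2474.1120
26 January – 2 February 2020: 8 days at 4.4% → €2498000 × 4.4% × 8/366 = €2402.4481
3 February – 20 April 2020: 78 days at 2.6% → €2498000 × 2.6% × 78/366 = €13841.3770
21 April – 31 December 2020: 255 days at 0.8% → €2498000 × 0.8% × 255/366 = €13923.2787
Total = €32641.2158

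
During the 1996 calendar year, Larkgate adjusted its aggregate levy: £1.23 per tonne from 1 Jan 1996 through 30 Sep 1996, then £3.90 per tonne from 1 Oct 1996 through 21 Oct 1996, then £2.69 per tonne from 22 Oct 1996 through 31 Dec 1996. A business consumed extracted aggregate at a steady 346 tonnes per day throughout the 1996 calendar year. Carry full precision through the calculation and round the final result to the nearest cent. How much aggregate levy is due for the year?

£211,028.86

1 Jan – 30 Sep 1996: 274 days × 346 tonnes/day = 94,804 tonnes at £1.23/tonne → £116,608.92
1 Oct – 21 Oct 1996: 21 days × 346 tonnes/day = 7,266 tonnes at £3.90/tonne → £28,337.40
22 Oct – 31 Dec 1996: 71 days × 346 tonnes/day = 24,566 tonnes at £2.69/tonne → £66,082.54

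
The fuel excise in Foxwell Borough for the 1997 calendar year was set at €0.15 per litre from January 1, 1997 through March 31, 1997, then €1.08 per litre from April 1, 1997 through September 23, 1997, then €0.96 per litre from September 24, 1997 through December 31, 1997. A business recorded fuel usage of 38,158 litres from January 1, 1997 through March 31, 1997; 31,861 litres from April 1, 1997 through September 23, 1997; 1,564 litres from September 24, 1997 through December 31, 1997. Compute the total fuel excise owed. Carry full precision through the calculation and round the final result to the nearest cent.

January 1 – March 31, 1997: 38,158 litres at €0.15/litre → €5,723.70
April 1 – September 23, 1997: 31,861 litres at €1.08/litre → €34,409.88
September 24 – December 31, 1997: 1,564 litres at €0.96/litre → €1,501.44

€41,635.02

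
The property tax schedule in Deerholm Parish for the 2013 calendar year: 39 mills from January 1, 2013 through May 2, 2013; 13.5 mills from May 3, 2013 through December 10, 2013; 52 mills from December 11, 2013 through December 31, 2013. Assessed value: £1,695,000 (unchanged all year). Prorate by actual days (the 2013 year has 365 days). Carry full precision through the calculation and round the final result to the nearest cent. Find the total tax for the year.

January 1 – May 2, 2013: 122 days at 39 mills → £1,695,000 × 3.9% × 122/365 = £22,095.3699
May 3 – December 10, 2013: 222 days at 13.5 mills → £1,695,000 × 1.35% × 222/365 = £13,917.5753
December 11 – December 31, 2013: 21 days at 52 mills → £1,695,000 × 5.2% × 21/365 = £5,071.0685
Total = £41,084.0137

£41,084.01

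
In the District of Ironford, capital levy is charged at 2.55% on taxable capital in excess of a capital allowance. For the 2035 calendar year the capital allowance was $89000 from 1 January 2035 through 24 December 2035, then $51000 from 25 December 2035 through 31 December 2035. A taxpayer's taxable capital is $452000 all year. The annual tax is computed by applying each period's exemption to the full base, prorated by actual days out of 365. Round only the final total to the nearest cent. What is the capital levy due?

1 January – 24 December 2035: 358 days, exemption $89000 → ($452000 − $89000) × 2.55% × 358/365 = $9078.9781
25 December – 31 December 2035: 7 days, exemption $51000 → ($452000 − $51000) × 2.55% × 7/365 = $196.1055
Total = $9275.0836

$9275.08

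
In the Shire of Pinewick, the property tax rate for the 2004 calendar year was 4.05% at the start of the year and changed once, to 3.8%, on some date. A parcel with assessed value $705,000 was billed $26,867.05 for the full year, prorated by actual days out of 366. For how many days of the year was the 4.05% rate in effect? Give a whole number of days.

Let d = days at the first rate; then 366 − d days at the second rate.
$705,000 × [4.05%·d + 3.8%·(366−d)] / 366 = $26,867.05
Solving gives d = 16, so the new rate took effect on January 17, 2004.

16 days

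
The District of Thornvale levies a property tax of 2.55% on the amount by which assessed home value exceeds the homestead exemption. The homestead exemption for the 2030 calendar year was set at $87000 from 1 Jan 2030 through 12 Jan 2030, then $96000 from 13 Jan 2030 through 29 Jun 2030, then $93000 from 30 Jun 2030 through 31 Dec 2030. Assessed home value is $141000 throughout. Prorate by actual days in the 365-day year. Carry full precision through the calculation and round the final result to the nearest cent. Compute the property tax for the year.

1 Jan – 12 Jan 2030: 12 days, exemption $87000 → ($141000 − $87000) × 2.55% × 12/365 = $45.2712
13 Jan – 29 Jun 2030: 168 days, exemption $96000 → ($141000 − $96000) × 2.55% × 168/365 = $528.1644
30 Jun – 31 Dec 2030: 185 days, exemption $93000 → ($141000 − $93000) × 2.55% × 185/365 = $620.3836
Total = $1193.8192

$1193.82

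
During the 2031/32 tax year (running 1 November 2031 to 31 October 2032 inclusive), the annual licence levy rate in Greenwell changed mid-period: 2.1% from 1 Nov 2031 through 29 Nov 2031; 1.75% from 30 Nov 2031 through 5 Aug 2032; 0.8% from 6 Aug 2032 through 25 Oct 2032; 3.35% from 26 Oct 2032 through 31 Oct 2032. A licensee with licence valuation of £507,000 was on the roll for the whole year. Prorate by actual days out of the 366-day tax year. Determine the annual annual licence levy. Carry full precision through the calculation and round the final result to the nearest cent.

£8,080.14

1 Nov – 29 Nov 2031: 29 days at 2.1% → £507,000 × 2.1% × 29/366 = £843.6148
30 Nov 2031 – 5 Aug 2032: 250 days at 1.75% → £507,000 × 1.75% × 250/366 = £6,060.4508
6 Aug – 25 Oct 2032: 81 days at 0.8% → £507,000 × 0.8% × 81/366 = £897.6393
26 Oct – 31 Oct 2032: 6 days at 3.35% → £507,000 × 3.35% × 6/366 = £278.4344
Total = £8,080.1393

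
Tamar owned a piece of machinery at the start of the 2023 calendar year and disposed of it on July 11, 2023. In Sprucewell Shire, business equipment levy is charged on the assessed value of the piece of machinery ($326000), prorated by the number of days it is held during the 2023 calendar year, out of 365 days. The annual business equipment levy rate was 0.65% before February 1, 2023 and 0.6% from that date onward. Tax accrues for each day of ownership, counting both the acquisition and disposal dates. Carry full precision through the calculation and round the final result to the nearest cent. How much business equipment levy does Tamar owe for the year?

January 1 – January 31, 2023: 31 days at 0.65% → $326000 × 0.65% × 31/365 = $179.9699
February 1 – July 11, 2023: 161 days at 0.6% → $326000 × 0.6% × 161/365 = $862.7836
Total = $1042.7534

$1042.75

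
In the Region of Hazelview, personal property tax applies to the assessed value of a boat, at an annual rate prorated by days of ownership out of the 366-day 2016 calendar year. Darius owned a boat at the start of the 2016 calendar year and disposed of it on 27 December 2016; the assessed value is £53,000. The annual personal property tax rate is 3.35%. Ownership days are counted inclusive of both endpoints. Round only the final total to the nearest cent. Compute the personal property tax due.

£1,756.10

Days held (1 January – 27 December 2016): 362 out of 366
Tax = £53,000 × 3.35% × 362/366 = £1,756.0956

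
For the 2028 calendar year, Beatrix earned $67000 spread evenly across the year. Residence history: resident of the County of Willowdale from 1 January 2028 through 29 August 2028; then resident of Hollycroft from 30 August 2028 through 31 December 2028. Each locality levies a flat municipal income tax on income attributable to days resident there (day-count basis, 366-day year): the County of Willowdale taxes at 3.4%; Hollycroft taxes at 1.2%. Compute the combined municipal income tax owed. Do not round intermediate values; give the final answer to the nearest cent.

$1778.61

The County of Willowdale, 1 January – 29 August 2028: 242 days → $67000 × 3.4% × 242/366 = $1506.2186
Hollycroft, 30 August – 31 December 2028: 124 days → $67000 × 1.2% × 124/366 = $272.3934
Total = $1778.6120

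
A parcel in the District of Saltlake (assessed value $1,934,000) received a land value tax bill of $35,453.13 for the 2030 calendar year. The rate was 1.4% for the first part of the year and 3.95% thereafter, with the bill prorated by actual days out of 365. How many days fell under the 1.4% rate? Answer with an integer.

303 days

Let d = days at the first rate; then 365 − d days at the second rate.
$1,934,000 × [1.4%·d + 3.95%·(365−d)] / 365 = $35,453.13
Solving gives d = 303, so the new rate took effect on 31 Oct 2030.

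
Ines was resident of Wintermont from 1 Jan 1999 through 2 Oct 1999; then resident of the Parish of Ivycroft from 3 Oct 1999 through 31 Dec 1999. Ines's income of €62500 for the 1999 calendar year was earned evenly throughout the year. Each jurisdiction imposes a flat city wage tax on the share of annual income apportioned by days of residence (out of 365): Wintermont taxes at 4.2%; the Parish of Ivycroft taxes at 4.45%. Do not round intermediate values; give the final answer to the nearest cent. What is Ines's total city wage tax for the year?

€2663.53

Wintermont, 1 Jan – 2 Oct 1999: 275 days → €62500 × 4.2% × 275/365 = €1977.7397
The Parish of Ivycroft, 3 Oct – 31 Dec 1999: 90 days → €62500 × 4.45% × 90/365 = €685.7877
Total = €2663.5274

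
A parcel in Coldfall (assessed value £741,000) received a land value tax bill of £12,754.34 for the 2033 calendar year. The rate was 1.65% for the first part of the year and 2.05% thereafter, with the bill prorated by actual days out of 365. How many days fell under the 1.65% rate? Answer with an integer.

300 days

Let d = days at the first rate; then 365 − d days at the second rate.
£741,000 × [1.65%·d + 2.05%·(365−d)] / 365 = £12,754.34
Solving gives d = 300, so the new rate took effect on October 28, 2033.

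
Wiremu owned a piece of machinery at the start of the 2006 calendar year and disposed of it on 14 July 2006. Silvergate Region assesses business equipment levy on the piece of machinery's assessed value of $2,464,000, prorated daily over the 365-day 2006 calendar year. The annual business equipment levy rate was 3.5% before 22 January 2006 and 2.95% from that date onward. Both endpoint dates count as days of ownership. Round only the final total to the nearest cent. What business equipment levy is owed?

1 January – 21 January 2006: 21 days at 3.5% → $2,464,000 × 3.5% × 21/365 = $4,961.7534
22 January – 14 July 2006: 174 days at 2.95% → $2,464,000 × 2.95% × 174/365 = $34,651.2658
Total = $39,613.0192

$39,613.02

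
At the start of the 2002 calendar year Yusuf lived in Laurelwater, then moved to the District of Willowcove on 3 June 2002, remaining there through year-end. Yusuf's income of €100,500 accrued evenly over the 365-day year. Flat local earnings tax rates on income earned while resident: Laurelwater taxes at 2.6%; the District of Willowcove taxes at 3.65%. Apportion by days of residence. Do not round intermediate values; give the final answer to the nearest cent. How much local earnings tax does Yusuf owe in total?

Laurelwater, 1 January – 2 June 2002: 153 days → €100,500 × 2.6% × 153/365 = €1,095.3123
The District of Willowcove, 3 June – 31 December 2002: 212 days → €100,500 × 3.65% × 212/365 = €2,130.6000
Total = €3,225.9123

€3,225.91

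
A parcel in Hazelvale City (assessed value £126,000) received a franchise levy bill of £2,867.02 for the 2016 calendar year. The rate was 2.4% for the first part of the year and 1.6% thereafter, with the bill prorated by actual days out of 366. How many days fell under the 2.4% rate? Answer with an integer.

Let d = days at the first rate; then 366 − d days at the second rate.
£126,000 × [2.4%·d + 1.6%·(366−d)] / 366 = £2,867.02
Solving gives d = 309, so the new rate took effect on 5 Nov 2016.

309 days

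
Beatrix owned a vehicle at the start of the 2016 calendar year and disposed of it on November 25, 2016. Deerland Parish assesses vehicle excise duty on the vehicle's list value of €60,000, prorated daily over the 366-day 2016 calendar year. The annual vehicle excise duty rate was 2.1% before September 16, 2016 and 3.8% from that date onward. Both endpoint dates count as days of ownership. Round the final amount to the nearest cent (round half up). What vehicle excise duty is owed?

January 1 – September 15, 2016: 259 days at 2.1% → €60,000 × 2.1% × 259/366 = €891.6393
September 16 – November 25, 2016: 71 days at 3.8% → €60,000 × 3.8% × 71/366 = €442.2951
Total = €1,333.9344

€1,333.93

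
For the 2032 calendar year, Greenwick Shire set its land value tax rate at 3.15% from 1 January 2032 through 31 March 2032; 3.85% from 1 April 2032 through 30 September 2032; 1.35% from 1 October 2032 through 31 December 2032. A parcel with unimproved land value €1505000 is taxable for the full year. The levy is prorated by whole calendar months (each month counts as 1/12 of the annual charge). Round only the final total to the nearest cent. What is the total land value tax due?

€45902.50

1 January – 31 March 2032: 3 months at 3.15% → €1505000 × 3.15% × 3/12 = €11851.8750
1 April – 30 September 2032: 6 months at 3.85% → €1505000 × 3.85% × 6/12 = €28971.2500
1 October – 31 December 2032: 3 months at 1.35% → €1505000 × 1.35% × 3/12 = €5079.3750
Total = €45902.5000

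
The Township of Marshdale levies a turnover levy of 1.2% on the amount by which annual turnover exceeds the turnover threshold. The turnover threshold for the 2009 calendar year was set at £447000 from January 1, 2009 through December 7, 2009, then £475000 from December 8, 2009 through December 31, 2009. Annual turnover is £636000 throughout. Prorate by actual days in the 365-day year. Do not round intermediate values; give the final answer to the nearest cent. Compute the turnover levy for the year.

January 1 – December 7, 2009: 341 days, exemption £447000 → (£636000 − £447000) × 1.2% × 341/365 = £2118.8712
December 8 – December 31, 2009: 24 days, exemption £475000 → (£636000 − £475000) × 1.2% × 24/365 = £127.0356
Total = £2245.9068

£2245.91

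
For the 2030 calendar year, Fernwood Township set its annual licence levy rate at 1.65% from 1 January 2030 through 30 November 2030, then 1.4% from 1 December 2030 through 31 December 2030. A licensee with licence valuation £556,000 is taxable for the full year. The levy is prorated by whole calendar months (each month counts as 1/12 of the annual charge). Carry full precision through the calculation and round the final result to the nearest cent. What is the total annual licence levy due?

£9,058.17

1 January – 30 November 2030: 11 months at 1.65% → £556,000 × 1.65% × 11/12 = £8,409.5000
1 December – 31 December 2030: 1 month at 1.4% → £556,000 × 1.4% × 1/12 = £648.6667
Total = £9,058.1667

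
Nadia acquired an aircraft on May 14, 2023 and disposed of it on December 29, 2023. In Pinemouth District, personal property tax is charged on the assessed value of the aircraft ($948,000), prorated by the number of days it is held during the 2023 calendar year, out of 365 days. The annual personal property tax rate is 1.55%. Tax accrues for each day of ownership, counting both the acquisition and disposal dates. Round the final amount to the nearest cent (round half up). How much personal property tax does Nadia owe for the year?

$9,259.23

Days held (May 14 – December 29, 2023): 230 out of 365
Tax = $948,000 × 1.55% × 230/365 = $9,259.2329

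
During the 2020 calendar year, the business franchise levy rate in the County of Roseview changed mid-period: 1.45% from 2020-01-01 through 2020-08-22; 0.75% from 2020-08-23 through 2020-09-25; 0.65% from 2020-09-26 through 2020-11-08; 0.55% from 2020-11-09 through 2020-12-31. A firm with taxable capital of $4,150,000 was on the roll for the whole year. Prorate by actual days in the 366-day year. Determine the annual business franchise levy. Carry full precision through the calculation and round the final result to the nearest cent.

2020-01-01 to 2020-08-22: 235 days at 1.45% → $4,150,000 × 1.45% × 235/366 = $38,636.9536
2020-08-23 to 2020-09-25: 34 days at 0.75% → $4,150,000 × 0.75% × 34/366 = $2,891.3934
2020-09-26 to 2020-11-08: 44 days at 0.65% → $4,150,000 × 0.65% × 44/366 = $3,242.8962
2020-11-09 to 2020-12-31: 53 days at 0.55% → $4,150,000 × 0.55% × 53/366 = $3,305.2596
Total = $48,076.5027

$48,076.50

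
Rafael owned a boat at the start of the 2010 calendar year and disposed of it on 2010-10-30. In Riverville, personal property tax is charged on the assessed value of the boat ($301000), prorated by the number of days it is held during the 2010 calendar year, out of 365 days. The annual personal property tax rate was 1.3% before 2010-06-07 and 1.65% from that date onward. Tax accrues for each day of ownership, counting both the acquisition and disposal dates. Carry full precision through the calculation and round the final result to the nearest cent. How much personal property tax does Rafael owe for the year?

2010-01-01 to 2010-06-06: 157 days at 1.3% → $301000 × 1.3% × 157/365 = $1683.1260
2010-06-07 to 2010-10-30: 146 days at 1.65% → $301000 × 1.65% × 146/365 = $1986.6000
Total = $3669.7260

$3669.73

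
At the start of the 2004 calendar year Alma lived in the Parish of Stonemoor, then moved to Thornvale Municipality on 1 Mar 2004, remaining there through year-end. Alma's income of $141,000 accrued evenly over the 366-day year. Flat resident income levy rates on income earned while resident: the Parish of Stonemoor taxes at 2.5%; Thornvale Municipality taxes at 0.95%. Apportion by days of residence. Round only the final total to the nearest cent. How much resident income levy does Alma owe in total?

The Parish of Stonemoor, 1 Jan – 29 Feb 2004: 60 days → $141,000 × 2.5% × 60/366 = $577.8689
Thornvale Municipality, 1 Mar – 31 Dec 2004: 306 days → $141,000 × 0.95% × 306/366 = $1,119.9098
Total = $1,697.7787

$1,697.78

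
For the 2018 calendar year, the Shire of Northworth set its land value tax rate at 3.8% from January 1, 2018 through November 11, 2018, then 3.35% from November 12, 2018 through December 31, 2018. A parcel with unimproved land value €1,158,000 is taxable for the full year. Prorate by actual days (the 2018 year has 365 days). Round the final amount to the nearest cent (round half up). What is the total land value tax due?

January 1 – November 11, 2018: 315 days at 3.8% → €1,158,000 × 3.8% × 315/365 = €37,976.0548
November 12 – December 31, 2018: 50 days at 3.35% → €1,158,000 × 3.35% × 50/365 = €5,314.1096
Total = €43,290.1644

€43,290.16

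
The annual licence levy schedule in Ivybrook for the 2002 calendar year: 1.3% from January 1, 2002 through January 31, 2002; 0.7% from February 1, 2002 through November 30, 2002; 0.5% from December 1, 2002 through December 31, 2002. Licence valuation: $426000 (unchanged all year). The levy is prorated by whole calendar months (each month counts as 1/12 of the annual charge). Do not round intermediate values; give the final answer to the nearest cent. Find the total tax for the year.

January 1 – January 31, 2002: 1 month at 1.3% → $426000 × 1.3% × 1/12 = $461.5000
February 1 – November 30, 2002: 10 months at 0.7% → $426000 × 0.7% × 10/12 = $2485.0000
December 1 – December 31, 2002: 1 month at 0.5% → $426000 × 0.5% × 1/12 = $177.5000
Total = $3124.0000

$3124.00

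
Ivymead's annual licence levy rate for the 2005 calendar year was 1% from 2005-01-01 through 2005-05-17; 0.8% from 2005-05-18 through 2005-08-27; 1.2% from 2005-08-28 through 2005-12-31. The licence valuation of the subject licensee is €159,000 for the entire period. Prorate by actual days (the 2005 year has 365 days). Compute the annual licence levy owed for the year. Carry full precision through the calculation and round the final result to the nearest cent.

€1,610.91

2005-01-01 to 2005-05-17: 137 days at 1% → €159,000 × 1% × 137/365 = €596.7945
2005-05-18 to 2005-08-27: 102 days at 0.8% → €159,000 × 0.8% × 102/365 = €355.4630
2005-08-28 to 2005-12-31: 126 days at 1.2% → €159,000 × 1.2% × 126/365 = €658.6521
Total = €1,610.9096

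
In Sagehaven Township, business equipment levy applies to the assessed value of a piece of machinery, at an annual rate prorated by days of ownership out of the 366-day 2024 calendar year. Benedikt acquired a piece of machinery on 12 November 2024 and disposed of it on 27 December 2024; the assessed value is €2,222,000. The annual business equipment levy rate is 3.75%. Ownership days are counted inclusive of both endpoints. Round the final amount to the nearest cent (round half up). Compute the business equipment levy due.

Days held (12 November – 27 December 2024): 46 out of 366
Tax = €2,222,000 × 3.75% × 46/366 = €10,472.5410

€10,472.54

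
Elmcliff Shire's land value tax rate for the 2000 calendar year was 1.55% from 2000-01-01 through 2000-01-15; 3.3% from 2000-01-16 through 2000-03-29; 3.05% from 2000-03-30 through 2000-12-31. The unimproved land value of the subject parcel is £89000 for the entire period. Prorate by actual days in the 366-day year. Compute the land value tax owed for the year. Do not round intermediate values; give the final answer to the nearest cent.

£2704.77

2000-01-01 to 2000-01-15: 15 days at 1.55% → £89000 × 1.55% × 15/366 = £56.5369
2000-01-16 to 2000-03-29: 74 days at 3.3% → £89000 × 3.3% × 74/366 = £593.8197
2000-03-30 to 2000-12-31: 277 days at 3.05% → £89000 × 3.05% × 277/366 = £2054.4167
Total = £2704.7732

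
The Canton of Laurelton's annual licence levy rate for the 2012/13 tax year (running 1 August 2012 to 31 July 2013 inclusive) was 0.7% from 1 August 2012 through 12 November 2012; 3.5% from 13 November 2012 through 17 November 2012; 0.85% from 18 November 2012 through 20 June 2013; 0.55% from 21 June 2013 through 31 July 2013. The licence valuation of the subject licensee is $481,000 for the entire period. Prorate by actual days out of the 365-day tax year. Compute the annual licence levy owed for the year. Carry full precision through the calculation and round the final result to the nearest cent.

1 August – 12 November 2012: 104 days at 0.7% → $481,000 × 0.7% × 104/365 = $959.3644
13 November – 17 November 2012: 5 days at 3.5% → $481,000 × 3.5% × 5/365 = $230.6164
18 November 2012 – 20 June 2013: 215 days at 0.85% → $481,000 × 0.85% × 215/365 = $2,408.2945
21 June – 31 July 2013: 41 days at 0.55% → $481,000 × 0.55% × 41/365 = $297.1658
Total = $3,895.4411

$3,895.44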